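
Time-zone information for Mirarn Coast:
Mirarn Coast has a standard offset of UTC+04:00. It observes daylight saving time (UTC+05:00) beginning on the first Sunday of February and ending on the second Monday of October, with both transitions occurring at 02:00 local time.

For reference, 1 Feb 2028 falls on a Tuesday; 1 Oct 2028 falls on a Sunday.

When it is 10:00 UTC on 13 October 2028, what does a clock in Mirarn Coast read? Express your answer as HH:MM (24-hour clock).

14:00

1 February 2028 is a Tuesday, so the first Sunday is February 6.
1 October 2028 is a Sunday, so the first Monday is October 2 and the second is October 9.
At the standard offset (UTC+04:00), 10:00 UTC + 4h = 14:00 Mirarn Coast standard time.
The standard-time date in Mirarn Coast, 13 October 2028, does not fall between 6 February and 9 October, so daylight saving is not in effect and Mirarn Coast is at UTC+04:00.
10:00 UTC + 4h = 14:00 local.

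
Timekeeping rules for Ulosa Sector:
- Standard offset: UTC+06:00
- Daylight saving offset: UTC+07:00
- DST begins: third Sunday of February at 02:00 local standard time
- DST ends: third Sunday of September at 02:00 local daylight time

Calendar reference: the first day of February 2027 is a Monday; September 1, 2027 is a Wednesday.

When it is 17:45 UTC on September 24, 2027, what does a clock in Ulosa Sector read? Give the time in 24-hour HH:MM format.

23:45

1 February 2027 is a Monday, so the first Sunday is February 7 and the third is February 21.
1 September 2027 is a Wednesday, so the first Sunday is September 5 and the third is September 19.
At the standard offset (UTC+06:00), 17:45 UTC + 6h = 23:45 Ulosa Sector standard time.
The standard-time date in Ulosa Sector, September 24, 2027, does not fall between 21 February and 19 September, so daylight saving is not in effect and Ulosa Sector is at UTC+06:00.
17:45 UTC + 6h = 23:45 local.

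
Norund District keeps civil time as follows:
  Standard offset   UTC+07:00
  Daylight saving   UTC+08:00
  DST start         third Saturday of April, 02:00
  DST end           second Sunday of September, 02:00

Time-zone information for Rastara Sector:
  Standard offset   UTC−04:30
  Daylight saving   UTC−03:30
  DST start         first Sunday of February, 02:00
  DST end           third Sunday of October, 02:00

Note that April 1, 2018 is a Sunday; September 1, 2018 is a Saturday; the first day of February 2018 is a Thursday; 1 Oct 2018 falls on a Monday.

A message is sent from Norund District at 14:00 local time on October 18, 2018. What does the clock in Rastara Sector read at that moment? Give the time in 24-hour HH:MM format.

03:30

1 April 2018 is a Sunday, so the first Saturday is April 7 and the third is April 21.
1 September 2018 is a Saturday, so the first Sunday is September 2 and the second is September 9.
Daylight saving runs 21 April – 9 September; October 18, 2018 is outside that window, so Norund District is on standard time at UTC+07:00.
14:00 Norund District − 7h = 07:00 UTC.
1 February 2018 is a Thursday, so the first Sunday is February 4.
1 October 2018 is a Monday, so the first Sunday is October 7 and the third is October 21.
At the standard offset (UTC−04:30), 07:00 UTC − 4h30m = 02:30 Rastara Sector standard time.
The standard-time date in Rastara Sector, October 18, 2018, falls between 4 February and 21 October, so daylight saving is in effect and Rastara Sector is at UTC−03:30.
07:00 UTC − 3h30m = 03:30 Rastara Sector.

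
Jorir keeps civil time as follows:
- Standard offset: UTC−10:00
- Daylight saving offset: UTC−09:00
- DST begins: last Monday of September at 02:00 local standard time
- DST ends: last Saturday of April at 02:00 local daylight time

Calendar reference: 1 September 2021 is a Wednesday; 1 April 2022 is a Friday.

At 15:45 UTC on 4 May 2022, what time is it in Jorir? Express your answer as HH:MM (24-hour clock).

1 September 2021 is a Wednesday, so Mondays fall on 6, 13, 20, 27; the last is September 27.
1 April 2022 is a Friday, so Saturdays fall on 2, 9, 16, 23, 30; the last is April 30.
At the standard offset (UTC−10:00), 15:45 UTC − 10h = 05:45 Jorir standard time.
The standard-time date in Jorir, 4 May 2022, does not fall between 27 September 2021 and 30 April 2022, so daylight saving is not in effect and Jorir is at UTC−10:00.
15:45 UTC − 10h = 05:45 local.

05:45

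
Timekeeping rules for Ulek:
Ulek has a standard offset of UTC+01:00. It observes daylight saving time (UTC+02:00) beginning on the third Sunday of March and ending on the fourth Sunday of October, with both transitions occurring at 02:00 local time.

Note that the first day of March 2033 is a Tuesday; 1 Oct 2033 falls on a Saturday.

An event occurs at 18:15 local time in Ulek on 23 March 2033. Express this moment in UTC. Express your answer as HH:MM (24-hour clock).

1 March 2033 is a Tuesday, so the first Sunday is March 6 and the third is March 20.
1 October 2033 is a Saturday, so the first Sunday is October 2 and the fourth is October 23.
23 March 2033 lies within the daylight-saving period (20 March – 23 October), so Ulek is on daylight time, UTC+02:00.
18:15 local − 2h = 16:15 UTC.

16:15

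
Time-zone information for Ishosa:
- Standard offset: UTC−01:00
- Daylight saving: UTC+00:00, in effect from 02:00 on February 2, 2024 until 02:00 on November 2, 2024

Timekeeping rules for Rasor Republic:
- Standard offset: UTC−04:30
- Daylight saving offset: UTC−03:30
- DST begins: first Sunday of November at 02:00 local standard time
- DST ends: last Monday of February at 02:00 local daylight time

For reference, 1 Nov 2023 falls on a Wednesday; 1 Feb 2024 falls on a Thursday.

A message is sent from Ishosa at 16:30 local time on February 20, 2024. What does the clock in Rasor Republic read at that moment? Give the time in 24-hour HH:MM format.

13:00

Daylight saving runs 2 February – 2 November; February 20, 2024 is inside that window, so Ishosa is at UTC+00:00.
16:30 Ishosa − 0h = 16:30 UTC.
1 November 2023 is a Wednesday, so the first Sunday is November 5.
1 February 2024 is a Thursday, so Mondays fall on 5, 12, 19, 26; the last is February 26.
At the standard offset (UTC−04:30), 16:30 UTC − 4h30m = 12:00 Rasor Republic standard time.
The standard-time date in Rasor Republic, February 20, 2024, lies within the daylight-saving period (5 November 2023 – 26 February 2024), so Rasor Republic is on daylight time, UTC−03:30.
16:30 UTC − 3h30m = 13:00 Rasor Republic.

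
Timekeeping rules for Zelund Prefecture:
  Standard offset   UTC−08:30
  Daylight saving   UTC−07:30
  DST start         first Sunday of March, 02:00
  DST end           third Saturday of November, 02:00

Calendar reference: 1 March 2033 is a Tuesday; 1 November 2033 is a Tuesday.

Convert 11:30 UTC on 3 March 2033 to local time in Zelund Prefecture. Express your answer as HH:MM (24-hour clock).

1 March 2033 is a Tuesday, so the first Sunday is March 6.
1 November 2033 is a Tuesday, so the first Saturday is November 5 and the third is November 19.
At the standard offset (UTC−08:30), 11:30 UTC − 8h30m = 03:00 Zelund Prefecture standard time.
The standard-time date in Zelund Prefecture, 3 March 2033, is outside the daylight-saving period (6 March – 19 November), so Zelund Prefecture is on standard time, UTC−08:30.
11:30 UTC − 8h30m = 03:00 local.

03:00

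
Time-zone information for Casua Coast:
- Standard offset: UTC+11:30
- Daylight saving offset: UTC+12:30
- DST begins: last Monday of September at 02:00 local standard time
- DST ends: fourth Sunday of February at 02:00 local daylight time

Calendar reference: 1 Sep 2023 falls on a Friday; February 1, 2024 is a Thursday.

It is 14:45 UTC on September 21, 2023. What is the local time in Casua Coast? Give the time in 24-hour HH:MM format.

1 September 2023 is a Friday, so Mondays fall on 4, 11, 18, 25; the last is September 25.
1 February 2024 is a Thursday, so the first Sunday is February 4 and the fourth is February 25.
At the standard offset (UTC+11:30), 14:45 UTC + 11h30m = 02:15 Casua Coast standard time (rolling into the next day, 22 September 2023).
The standard-time date in Casua Coast, September 22, 2023, is outside the daylight-saving period (25 September 2023 – 25 February 2024), so Casua Coast is on standard time, UTC+11:30.
14:45 UTC + 11h30m = 02:15 local (rolling into the next day, 22 September 2023).

02:15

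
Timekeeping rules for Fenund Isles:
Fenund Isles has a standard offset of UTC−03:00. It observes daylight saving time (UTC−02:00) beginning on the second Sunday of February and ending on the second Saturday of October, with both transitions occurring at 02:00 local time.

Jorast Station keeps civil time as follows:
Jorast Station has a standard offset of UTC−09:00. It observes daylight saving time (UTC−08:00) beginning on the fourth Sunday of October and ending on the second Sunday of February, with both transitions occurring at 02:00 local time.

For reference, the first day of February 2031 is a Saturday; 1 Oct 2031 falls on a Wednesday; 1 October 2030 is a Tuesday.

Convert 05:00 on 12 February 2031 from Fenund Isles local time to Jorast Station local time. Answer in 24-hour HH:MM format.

22:00

1 February 2031 is a Saturday, so the first Sunday is February 2 and the second is February 9.
1 October 2031 is a Wednesday, so the first Saturday is October 4 and the second is October 11.
Daylight saving runs 9 February – 11 October; 12 February 2031 is inside that window, so Fenund Isles is at UTC−02:00.
05:00 Fenund Isles + 2h = 07:00 UTC.
1 October 2030 is a Tuesday, so the first Sunday is October 6 and the fourth is October 27.
1 February 2031 is a Saturday, so the first Sunday is February 2 and the second is February 9.
At the standard offset (UTC−09:00), 07:00 UTC − 9h = 22:00 Jorast Station standard time (rolling into the previous day, 11 February 2031).
Daylight saving runs 27 October 2030 – 9 February 2031; the standard-time date in Jorast Station, 11 February 2031, is outside that window, so Jorast Station is on standard time at UTC−09:00.
07:00 UTC − 9h = 22:00 Jorast Station (rolling into the previous day, 11 February 2031).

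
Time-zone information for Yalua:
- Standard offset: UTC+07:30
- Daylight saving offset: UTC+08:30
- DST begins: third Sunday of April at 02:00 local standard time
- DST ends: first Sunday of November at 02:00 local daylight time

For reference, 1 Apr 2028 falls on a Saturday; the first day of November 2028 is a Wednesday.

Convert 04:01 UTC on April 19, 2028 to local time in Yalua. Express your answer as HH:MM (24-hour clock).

12:31

1 April 2028 is a Saturday, so the first Sunday is April 2 and the third is April 16.
1 November 2028 is a Wednesday, so the first Sunday is November 5.
At the standard offset (UTC+07:30), 04:01 UTC + 7h30m = 11:31 Yalua standard time.
Daylight saving runs 16 April – 5 November; the standard-time date in Yalua, April 19, 2028, is inside that window, so Yalua is at UTC+08:30.
04:01 UTC + 8h30m = 12:31 local.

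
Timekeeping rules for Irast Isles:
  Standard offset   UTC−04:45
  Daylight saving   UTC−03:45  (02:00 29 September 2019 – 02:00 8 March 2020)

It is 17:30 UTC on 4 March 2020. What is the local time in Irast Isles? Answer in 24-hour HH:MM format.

13:45

At the standard offset (UTC−04:45), 17:30 UTC − 4h45m = 12:45 Irast Isles standard time.
The standard-time date in Irast Isles, 4 March 2020, lies within the daylight-saving period (29 September 2019 – 8 March 2020), so Irast Isles is on daylight time, UTC−03:45.
17:30 UTC − 3h45m = 13:45 local.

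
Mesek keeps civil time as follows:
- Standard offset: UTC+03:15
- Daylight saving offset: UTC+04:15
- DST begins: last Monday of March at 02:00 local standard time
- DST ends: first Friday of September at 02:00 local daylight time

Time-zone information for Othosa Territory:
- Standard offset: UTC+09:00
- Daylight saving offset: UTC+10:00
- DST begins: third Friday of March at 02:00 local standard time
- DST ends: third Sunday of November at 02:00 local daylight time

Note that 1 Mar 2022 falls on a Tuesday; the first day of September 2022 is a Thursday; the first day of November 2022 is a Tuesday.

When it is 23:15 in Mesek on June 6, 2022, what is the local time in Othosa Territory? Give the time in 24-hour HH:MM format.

1 March 2022 is a Tuesday, so Mondays fall on 7, 14, 21, 28; the last is March 28.
1 September 2022 is a Thursday, so the first Friday is September 2.
Daylight saving runs 28 March – 2 September; June 6, 2022 is inside that window, so Mesek is at UTC+04:15.
23:15 Mesek − 4h15m = 19:00 UTC.
1 March 2022 is a Tuesday, so the first Friday is March 4 and the third is March 18.
1 November 2022 is a Tuesday, so the first Sunday is November 6 and the third is November 20.
At the standard offset (UTC+09:00), 19:00 UTC + 9h = 04:00 Othosa Territory standard time (rolling into the next day, 7 June 2022).
The standard-time date in Othosa Territory, June 7, 2022, falls between 18 March and 20 November, so daylight saving is in effect and Othosa Territory is at UTC+10:00.
19:00 UTC + 10h = 05:00 Othosa Territory (rolling into the next day, 7 June 2022).

05:00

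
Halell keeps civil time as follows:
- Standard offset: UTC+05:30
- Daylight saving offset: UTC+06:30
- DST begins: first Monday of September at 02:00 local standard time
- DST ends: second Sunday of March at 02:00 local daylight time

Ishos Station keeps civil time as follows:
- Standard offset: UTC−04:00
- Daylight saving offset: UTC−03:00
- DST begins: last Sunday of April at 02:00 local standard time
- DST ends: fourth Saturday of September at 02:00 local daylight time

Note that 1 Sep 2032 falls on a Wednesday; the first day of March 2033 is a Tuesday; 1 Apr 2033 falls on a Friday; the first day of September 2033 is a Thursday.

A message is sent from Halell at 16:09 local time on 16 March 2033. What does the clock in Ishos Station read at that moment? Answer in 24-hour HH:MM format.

06:39

1 September 2032 is a Wednesday, so the first Monday is September 6.
1 March 2033 is a Tuesday, so the first Sunday is March 6 and the second is March 13.
16 March 2033 does not fall between 6 September 2032 and 13 March 2033, so daylight saving is not in effect and Halell is at UTC+05:30.
16:09 Halell − 5h30m = 10:39 UTC.
1 April 2033 is a Friday, so Sundays fall on 3, 10, 17, 24; the last is April 24.
1 September 2033 is a Thursday, so the first Saturday is September 3 and the fourth is September 24.
At the standard offset (UTC−04:00), 10:39 UTC − 4h = 06:39 Ishos Station standard time.
The standard-time date in Ishos Station, 16 March 2033, does not fall between 24 April and 24 September, so daylight saving is not in effect and Ishos Station is at UTC−04:00.
10:39 UTC − 4h = 06:39 Ishos Station.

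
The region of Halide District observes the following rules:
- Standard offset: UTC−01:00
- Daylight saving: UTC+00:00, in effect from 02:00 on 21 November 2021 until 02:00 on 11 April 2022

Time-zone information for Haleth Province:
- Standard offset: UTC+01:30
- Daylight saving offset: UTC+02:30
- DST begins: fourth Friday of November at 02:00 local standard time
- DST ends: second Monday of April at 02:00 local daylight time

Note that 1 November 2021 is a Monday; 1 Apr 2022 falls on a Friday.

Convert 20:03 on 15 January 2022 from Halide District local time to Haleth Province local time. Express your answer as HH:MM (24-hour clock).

22:33

15 January 2022 falls between 21 November 2021 and 11 April 2022, so daylight saving is in effect and Halide District is at UTC+00:00.
20:03 Halide District − 0h = 20:03 UTC.
1 November 2021 is a Monday, so the first Friday is November 5 and the fourth is November 26.
1 April 2022 is a Friday, so the first Monday is April 4 and the second is April 11.
At the standard offset (UTC+01:30), 20:03 UTC + 1h30m = 21:33 Haleth Province standard time.
The standard-time date in Haleth Province, 15 January 2022, falls between 26 November 2021 and 11 April 2022, so daylight saving is in effect and Haleth Province is at UTC+02:30.
20:03 UTC + 2h30m = 22:33 Haleth Province.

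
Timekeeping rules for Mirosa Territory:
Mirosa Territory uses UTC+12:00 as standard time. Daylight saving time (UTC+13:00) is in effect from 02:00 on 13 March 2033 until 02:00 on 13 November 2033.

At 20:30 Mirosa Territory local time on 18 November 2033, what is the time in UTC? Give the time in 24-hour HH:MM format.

08:30

18 November 2033 is outside the daylight-saving period (13 March – 13 November), so Mirosa Territory is on standard time, UTC+12:00.
20:30 local − 12h = 08:30 UTC.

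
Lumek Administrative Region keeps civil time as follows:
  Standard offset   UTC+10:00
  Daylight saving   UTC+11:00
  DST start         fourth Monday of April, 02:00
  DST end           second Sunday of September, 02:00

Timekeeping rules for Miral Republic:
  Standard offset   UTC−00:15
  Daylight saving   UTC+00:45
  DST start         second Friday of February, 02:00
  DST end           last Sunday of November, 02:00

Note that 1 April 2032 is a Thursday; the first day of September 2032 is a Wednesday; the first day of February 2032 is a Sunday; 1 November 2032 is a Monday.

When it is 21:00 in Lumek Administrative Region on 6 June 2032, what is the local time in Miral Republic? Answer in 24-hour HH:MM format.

1 April 2032 is a Thursday, so the first Monday is April 5 and the fourth is April 26.
1 September 2032 is a Wednesday, so the first Sunday is September 5 and the second is September 12.
6 June 2032 falls between 26 April and 12 September, so daylight saving is in effect and Lumek Administrative Region is at UTC+11:00.
21:00 Lumek Administrative Region − 11h = 10:00 UTC.
1 February 2032 is a Sunday, so the first Friday is February 6 and the second is February 13.
1 November 2032 is a Monday, so Sundays fall on 7, 14, 21, 28; the last is November 28.
At the standard offset (UTC−00:15), 10:00 UTC − 0h15m = 09:45 Miral Republic standard time.
Daylight saving runs 13 February – 28 November; the standard-time date in Miral Republic, 6 June 2032, is inside that window, so Miral Republic is at UTC+00:45.
10:00 UTC + 0h45m = 10:45 Miral Republic.

10:45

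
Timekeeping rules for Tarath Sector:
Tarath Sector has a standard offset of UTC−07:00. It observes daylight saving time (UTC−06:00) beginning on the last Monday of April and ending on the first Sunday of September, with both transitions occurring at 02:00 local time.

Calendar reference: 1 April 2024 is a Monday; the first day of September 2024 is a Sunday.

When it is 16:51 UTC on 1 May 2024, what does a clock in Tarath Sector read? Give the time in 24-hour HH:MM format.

10:51

1 April 2024 is a Monday, so Mondays fall on 1, 8, 15, 22, 29; the last is April 29.
1 September 2024 is a Sunday, so the first Sunday is September 1.
At the standard offset (UTC−07:00), 16:51 UTC − 7h = 09:51 Tarath Sector standard time.
Daylight saving runs 29 April – 1 September; the standard-time date in Tarath Sector, 1 May 2024, is inside that window, so Tarath Sector is at UTC−06:00.
16:51 UTC − 6h = 10:51 local.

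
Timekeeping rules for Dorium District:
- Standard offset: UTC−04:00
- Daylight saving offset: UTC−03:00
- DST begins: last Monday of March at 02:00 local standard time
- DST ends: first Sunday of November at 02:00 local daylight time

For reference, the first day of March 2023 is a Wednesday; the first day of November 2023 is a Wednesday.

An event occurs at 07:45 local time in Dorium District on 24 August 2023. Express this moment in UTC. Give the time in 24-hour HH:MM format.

1 March 2023 is a Wednesday, so Mondays fall on 6, 13, 20, 27; the last is March 27.
1 November 2023 is a Wednesday, so the first Sunday is November 5.
24 August 2023 lies within the daylight-saving period (27 March – 5 November), so Dorium District is on daylight time, UTC−03:00.
07:45 local + 3h = 10:45 UTC.

10:45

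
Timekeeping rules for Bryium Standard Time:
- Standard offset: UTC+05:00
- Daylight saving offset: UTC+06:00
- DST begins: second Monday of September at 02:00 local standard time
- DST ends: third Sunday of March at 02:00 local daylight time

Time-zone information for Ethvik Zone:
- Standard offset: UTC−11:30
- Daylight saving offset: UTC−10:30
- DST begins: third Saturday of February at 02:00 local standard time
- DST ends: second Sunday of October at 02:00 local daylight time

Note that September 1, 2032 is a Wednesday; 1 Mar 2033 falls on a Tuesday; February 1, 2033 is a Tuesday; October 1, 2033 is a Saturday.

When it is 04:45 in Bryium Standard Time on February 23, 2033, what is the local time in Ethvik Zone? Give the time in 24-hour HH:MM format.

1 September 2032 is a Wednesday, so the first Monday is September 6 and the second is September 13.
1 March 2033 is a Tuesday, so the first Sunday is March 6 and the third is March 20.
February 23, 2033 lies within the daylight-saving period (13 September 2032 – 20 March 2033), so Bryium Standard Time is on daylight time, UTC+06:00.
04:45 Bryium Standard Time − 6h = 22:45 UTC (rolling into the previous day, 22 February 2033).
1 February 2033 is a Tuesday, so the first Saturday is February 5 and the third is February 19.
1 October 2033 is a Saturday, so the first Sunday is October 2 and the second is October 9.
At the standard offset (UTC−11:30), 22:45 UTC − 11h30m = 11:15 Ethvik Zone standard time.
The standard-time date in Ethvik Zone, February 22, 2033, falls between 19 February and 9 October, so daylight saving is in effect and Ethvik Zone is at UTC−10:30.
22:45 UTC − 10h30m = 12:15 Ethvik Zone.

12:15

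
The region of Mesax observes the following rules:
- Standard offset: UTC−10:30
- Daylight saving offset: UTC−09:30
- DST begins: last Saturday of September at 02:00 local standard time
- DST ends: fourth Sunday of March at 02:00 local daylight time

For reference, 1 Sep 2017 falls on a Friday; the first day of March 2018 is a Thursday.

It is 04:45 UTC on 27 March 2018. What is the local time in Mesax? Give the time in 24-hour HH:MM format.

1 September 2017 is a Friday, so Saturdays fall on 2, 9, 16, 23, 30; the last is September 30.
1 March 2018 is a Thursday, so the first Sunday is March 4 and the fourth is March 25.
At the standard offset (UTC−10:30), 04:45 UTC − 10h30m = 18:15 Mesax standard time (rolling into the previous day, 26 March 2018).
The standard-time date in Mesax, 26 March 2018, does not fall between 30 September 2017 and 25 March 2018, so daylight saving is not in effect and Mesax is at UTC−10:30.
04:45 UTC − 10h30m = 18:15 local (rolling into the previous day, 26 March 2018).

18:15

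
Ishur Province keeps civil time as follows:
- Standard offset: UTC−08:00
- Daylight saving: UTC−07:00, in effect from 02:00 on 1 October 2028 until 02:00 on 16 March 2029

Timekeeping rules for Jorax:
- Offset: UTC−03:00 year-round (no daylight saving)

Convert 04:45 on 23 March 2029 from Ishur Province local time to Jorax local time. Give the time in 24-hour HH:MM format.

09:45

Daylight saving runs 1 October 2028 – 16 March 2029; 23 March 2029 is outside that window, so Ishur Province is on standard time at UTC−08:00.
04:45 Ishur Province + 8h = 12:45 UTC.
Jorax stays on UTC−03:00 all year.
12:45 UTC − 3h = 09:45 Jorax.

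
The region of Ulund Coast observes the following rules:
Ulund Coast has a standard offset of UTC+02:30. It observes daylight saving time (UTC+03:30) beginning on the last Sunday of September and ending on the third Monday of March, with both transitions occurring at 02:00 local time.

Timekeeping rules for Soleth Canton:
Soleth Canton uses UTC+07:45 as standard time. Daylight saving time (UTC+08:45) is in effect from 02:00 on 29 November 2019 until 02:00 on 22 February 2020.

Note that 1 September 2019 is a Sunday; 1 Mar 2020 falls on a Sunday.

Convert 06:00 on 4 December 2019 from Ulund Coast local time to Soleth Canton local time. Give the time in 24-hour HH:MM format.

1 September 2019 is a Sunday, so Sundays fall on 1, 8, 15, 22, 29; the last is September 29.
1 March 2020 is a Sunday, so the first Monday is March 2 and the third is March 16.
Daylight saving runs 29 September 2019 – 16 March 2020; 4 December 2019 is inside that window, so Ulund Coast is at UTC+03:30.
06:00 Ulund Coast − 3h30m = 02:30 UTC.
At the standard offset (UTC+07:45), 02:30 UTC + 7h45m = 10:15 Soleth Canton standard time.
The standard-time date in Soleth Canton, 4 December 2019, lies within the daylight-saving period (29 November 2019 – 22 February 2020), so Soleth Canton is on daylight time, UTC+08:45.
02:30 UTC + 8h45m = 11:15 Soleth Canton.

11:15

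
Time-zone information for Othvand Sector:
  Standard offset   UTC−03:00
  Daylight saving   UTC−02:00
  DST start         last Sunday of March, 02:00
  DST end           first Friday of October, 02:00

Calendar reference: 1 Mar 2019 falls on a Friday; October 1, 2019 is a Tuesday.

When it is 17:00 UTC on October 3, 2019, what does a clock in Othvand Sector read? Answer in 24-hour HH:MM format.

15:00

1 March 2019 is a Friday, so Sundays fall on 3, 10, 17, 24, 31; the last is March 31.
1 October 2019 is a Tuesday, so the first Friday is October 4.
At the standard offset (UTC−03:00), 17:00 UTC − 3h = 14:00 Othvand Sector standard time.
The standard-time date in Othvand Sector, October 3, 2019, lies within the daylight-saving period (31 March – 4 October), so Othvand Sector is on daylight time, UTC−02:00.
17:00 UTC − 2h = 15:00 local.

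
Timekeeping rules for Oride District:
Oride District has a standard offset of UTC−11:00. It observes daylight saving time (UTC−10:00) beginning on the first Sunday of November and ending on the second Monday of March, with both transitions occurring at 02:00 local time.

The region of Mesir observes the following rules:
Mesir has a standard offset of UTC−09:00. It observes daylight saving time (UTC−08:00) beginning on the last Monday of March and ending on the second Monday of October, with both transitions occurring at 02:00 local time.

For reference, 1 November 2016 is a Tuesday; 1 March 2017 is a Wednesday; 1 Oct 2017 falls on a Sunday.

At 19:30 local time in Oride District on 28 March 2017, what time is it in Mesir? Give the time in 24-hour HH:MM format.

1 November 2016 is a Tuesday, so the first Sunday is November 6.
1 March 2017 is a Wednesday, so the first Monday is March 6 and the second is March 13.
Daylight saving runs 6 November 2016 – 13 March 2017; 28 March 2017 is outside that window, so Oride District is on standard time at UTC−11:00.
19:30 Oride District + 11h = 06:30 UTC (rolling into the next day, 29 March 2017).
1 March 2017 is a Wednesday, so Mondays fall on 6, 13, 20, 27; the last is March 27.
1 October 2017 is a Sunday, so the first Monday is October 2 and the second is October 9.
At the standard offset (UTC−09:00), 06:30 UTC − 9h = 21:30 Mesir standard time (rolling into the previous day, 28 March 2017).
The standard-time date in Mesir, 28 March 2017, lies within the daylight-saving period (27 March – 9 October), so Mesir is on daylight time, UTC−08:00.
06:30 UTC − 8h = 22:30 Mesir (rolling into the previous day, 28 March 2017).

22:30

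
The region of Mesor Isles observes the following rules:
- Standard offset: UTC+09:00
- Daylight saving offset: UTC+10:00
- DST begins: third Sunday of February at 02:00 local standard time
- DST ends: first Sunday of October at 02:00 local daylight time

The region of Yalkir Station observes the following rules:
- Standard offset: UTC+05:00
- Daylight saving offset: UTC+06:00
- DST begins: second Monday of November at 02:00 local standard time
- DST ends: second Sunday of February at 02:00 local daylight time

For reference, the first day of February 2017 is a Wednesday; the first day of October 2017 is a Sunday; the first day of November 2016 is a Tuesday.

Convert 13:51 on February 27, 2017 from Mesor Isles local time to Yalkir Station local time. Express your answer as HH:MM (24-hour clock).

08:51

1 February 2017 is a Wednesday, so the first Sunday is February 5 and the third is February 19.
1 October 2017 is a Sunday, so the first Sunday is October 1.
Daylight saving runs 19 February – 1 October; February 27, 2017 is inside that window, so Mesor Isles is at UTC+10:00.
13:51 Mesor Isles − 10h = 03:51 UTC.
1 November 2016 is a Tuesday, so the first Monday is November 7 and the second is November 14.
1 February 2017 is a Wednesday, so the first Sunday is February 5 and the second is February 12.
At the standard offset (UTC+05:00), 03:51 UTC + 5h = 08:51 Yalkir Station standard time.
The standard-time date in Yalkir Station, February 27, 2017, is outside the daylight-saving period (14 November 2016 – 12 February 2017), so Yalkir Station is on standard time, UTC+05:00.
03:51 UTC + 5h = 08:51 Yalkir Station.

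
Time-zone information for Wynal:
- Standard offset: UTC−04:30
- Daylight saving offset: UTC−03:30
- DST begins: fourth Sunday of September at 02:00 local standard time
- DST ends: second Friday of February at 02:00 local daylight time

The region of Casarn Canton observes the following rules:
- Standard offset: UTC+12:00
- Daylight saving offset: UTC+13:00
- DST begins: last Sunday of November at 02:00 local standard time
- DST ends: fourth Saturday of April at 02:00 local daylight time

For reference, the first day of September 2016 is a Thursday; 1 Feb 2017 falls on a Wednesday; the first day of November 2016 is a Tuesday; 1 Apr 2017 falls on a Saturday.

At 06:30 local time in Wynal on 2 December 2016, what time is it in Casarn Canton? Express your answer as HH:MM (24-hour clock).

1 September 2016 is a Thursday, so the first Sunday is September 4 and the fourth is September 25.
1 February 2017 is a Wednesday, so the first Friday is February 3 and the second is February 10.
2 December 2016 lies within the daylight-saving period (25 September 2016 – 10 February 2017), so Wynal is on daylight time, UTC−03:30.
06:30 Wynal + 3h30m = 10:00 UTC.
1 November 2016 is a Tuesday, so Sundays fall on 6, 13, 20, 27; the last is November 27.
1 April 2017 is a Saturday, so the first Saturday is April 1 and the fourth is April 22.
At the standard offset (UTC+12:00), 10:00 UTC + 12h = 22:00 Casarn Canton standard time.
Daylight saving runs 27 November 2016 – 22 April 2017; the standard-time date in Casarn Canton, 2 December 2016, is inside that window, so Casarn Canton is at UTC+13:00.
10:00 UTC + 13h = 23:00 Casarn Canton.

23:00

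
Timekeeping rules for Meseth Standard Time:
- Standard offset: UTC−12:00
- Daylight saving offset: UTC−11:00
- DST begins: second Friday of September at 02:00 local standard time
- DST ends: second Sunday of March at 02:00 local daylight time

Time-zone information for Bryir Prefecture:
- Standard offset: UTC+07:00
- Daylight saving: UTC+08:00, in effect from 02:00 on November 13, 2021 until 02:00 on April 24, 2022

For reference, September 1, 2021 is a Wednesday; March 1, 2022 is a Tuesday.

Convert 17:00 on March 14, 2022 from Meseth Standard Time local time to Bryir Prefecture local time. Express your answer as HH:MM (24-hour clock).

13:00

1 September 2021 is a Wednesday, so the first Friday is September 3 and the second is September 10.
1 March 2022 is a Tuesday, so the first Sunday is March 6 and the second is March 13.
Daylight saving runs 10 September 2021 – 13 March 2022; March 14, 2022 is outside that window, so Meseth Standard Time is on standard time at UTC−12:00.
17:00 Meseth Standard Time + 12h = 05:00 UTC (rolling into the next day, 15 March 2022).
At the standard offset (UTC+07:00), 05:00 UTC + 7h = 12:00 Bryir Prefecture standard time.
The standard-time date in Bryir Prefecture, March 15, 2022, lies within the daylight-saving period (13 November 2021 – 24 April 2022), so Bryir Prefecture is on daylight time, UTC+08:00.
05:00 UTC + 8h = 13:00 Bryir Prefecture.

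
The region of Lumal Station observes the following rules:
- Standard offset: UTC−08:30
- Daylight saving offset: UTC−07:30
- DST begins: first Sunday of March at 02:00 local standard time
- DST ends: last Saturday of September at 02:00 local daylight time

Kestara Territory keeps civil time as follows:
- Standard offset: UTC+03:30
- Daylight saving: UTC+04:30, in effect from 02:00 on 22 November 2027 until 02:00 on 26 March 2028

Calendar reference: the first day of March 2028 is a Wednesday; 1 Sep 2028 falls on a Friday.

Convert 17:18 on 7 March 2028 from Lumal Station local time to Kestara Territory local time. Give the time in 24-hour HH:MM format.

05:18

1 March 2028 is a Wednesday, so the first Sunday is March 5.
1 September 2028 is a Friday, so Saturdays fall on 2, 9, 16, 23, 30; the last is September 30.
7 March 2028 lies within the daylight-saving period (5 March – 30 September), so Lumal Station is on daylight time, UTC−07:30.
17:18 Lumal Station + 7h30m = 00:48 UTC (rolling into the next day, 8 March 2028).
At the standard offset (UTC+03:30), 00:48 UTC + 3h30m = 04:18 Kestara Territory standard time.
Daylight saving runs 22 November 2027 – 26 March 2028; the standard-time date in Kestara Territory, 8 March 2028, is inside that window, so Kestara Territory is at UTC+04:30.
00:48 UTC + 4h30m = 05:18 Kestara Territory.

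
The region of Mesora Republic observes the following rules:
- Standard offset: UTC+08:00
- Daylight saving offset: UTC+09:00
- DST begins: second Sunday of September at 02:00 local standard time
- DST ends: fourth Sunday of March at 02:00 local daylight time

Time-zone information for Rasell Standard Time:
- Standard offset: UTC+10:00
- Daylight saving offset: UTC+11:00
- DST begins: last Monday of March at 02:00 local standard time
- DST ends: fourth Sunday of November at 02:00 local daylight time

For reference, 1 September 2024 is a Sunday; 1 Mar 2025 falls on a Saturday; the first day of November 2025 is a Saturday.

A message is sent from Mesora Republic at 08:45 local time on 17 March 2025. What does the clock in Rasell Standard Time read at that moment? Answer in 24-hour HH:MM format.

09:45

1 September 2024 is a Sunday, so the first Sunday is September 1 and the second is September 8.
1 March 2025 is a Saturday, so the first Sunday is March 2 and the fourth is March 23.
17 March 2025 falls between 8 September 2024 and 23 March 2025, so daylight saving is in effect and Mesora Republic is at UTC+09:00.
08:45 Mesora Republic − 9h = 23:45 UTC (rolling into the previous day, 16 March 2025).
1 March 2025 is a Saturday, so Mondays fall on 3, 10, 17, 24, 31; the last is March 31.
1 November 2025 is a Saturday, so the first Sunday is November 2 and the fourth is November 23.
At the standard offset (UTC+10:00), 23:45 UTC + 10h = 09:45 Rasell Standard Time standard time (rolling into the next day, 17 March 2025).
The standard-time date in Rasell Standard Time, 17 March 2025, does not fall between 31 March and 23 November, so daylight saving is not in effect and Rasell Standard Time is at UTC+10:00.
23:45 UTC + 10h = 09:45 Rasell Standard Time (rolling into the next day, 17 March 2025).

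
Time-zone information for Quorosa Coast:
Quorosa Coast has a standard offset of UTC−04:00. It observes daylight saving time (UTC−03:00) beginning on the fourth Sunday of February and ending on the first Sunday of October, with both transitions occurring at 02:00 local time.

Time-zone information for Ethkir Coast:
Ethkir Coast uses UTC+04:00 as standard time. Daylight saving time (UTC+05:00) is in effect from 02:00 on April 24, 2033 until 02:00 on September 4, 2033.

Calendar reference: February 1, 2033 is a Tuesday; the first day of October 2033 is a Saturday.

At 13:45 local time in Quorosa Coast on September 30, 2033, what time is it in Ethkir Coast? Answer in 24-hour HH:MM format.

1 February 2033 is a Tuesday, so the first Sunday is February 6 and the fourth is February 27.
1 October 2033 is a Saturday, so the first Sunday is October 2.
September 30, 2033 lies within the daylight-saving period (27 February – 2 October), so Quorosa Coast is on daylight time, UTC−03:00.
13:45 Quorosa Coast + 3h = 16:45 UTC.
At the standard offset (UTC+04:00), 16:45 UTC + 4h = 20:45 Ethkir Coast standard time.
The standard-time date in Ethkir Coast, September 30, 2033, is outside the daylight-saving period (24 April – 4 September), so Ethkir Coast is on standard time, UTC+04:00.
16:45 UTC + 4h = 20:45 Ethkir Coast.

20:45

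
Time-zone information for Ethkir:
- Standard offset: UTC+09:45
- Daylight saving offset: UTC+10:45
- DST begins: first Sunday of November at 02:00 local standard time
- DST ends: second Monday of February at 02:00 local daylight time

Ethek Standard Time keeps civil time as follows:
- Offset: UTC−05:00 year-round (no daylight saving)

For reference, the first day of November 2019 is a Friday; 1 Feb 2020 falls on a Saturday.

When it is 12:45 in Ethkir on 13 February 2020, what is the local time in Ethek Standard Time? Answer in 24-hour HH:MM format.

22:00

1 November 2019 is a Friday, so the first Sunday is November 3.
1 February 2020 is a Saturday, so the first Monday is February 3 and the second is February 10.
13 February 2020 does not fall between 3 November 2019 and 10 February 2020, so daylight saving is not in effect and Ethkir is at UTC+09:45.
12:45 Ethkir − 9h45m = 03:00 UTC.
Ethek Standard Time stays on UTC−05:00 all year.
03:00 UTC − 5h = 22:00 Ethek Standard Time (rolling into the previous day, 12 February 2020).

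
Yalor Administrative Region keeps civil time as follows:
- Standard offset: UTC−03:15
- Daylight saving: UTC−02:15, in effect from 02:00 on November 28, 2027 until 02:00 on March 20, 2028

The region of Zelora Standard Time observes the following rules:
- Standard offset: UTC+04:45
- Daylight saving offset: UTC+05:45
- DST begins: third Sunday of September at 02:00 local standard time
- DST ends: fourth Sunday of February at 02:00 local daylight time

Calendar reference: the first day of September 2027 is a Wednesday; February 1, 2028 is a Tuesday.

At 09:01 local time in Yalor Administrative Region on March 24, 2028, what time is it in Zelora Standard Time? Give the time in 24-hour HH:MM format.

Daylight saving runs 28 November 2027 – 20 March 2028; March 24, 2028 is outside that window, so Yalor Administrative Region is on standard time at UTC−03:15.
09:01 Yalor Administrative Region + 3h15m = 12:16 UTC.
1 September 2027 is a Wednesday, so the first Sunday is September 5 and the third is September 19.
1 February 2028 is a Tuesday, so the first Sunday is February 6 and the fourth is February 27.
At the standard offset (UTC+04:45), 12:16 UTC + 4h45m = 17:01 Zelora Standard Time standard time.
The standard-time date in Zelora Standard Time, March 24, 2028, is outside the daylight-saving period (19 September 2027 – 27 February 2028), so Zelora Standard Time is on standard time, UTC+04:45.
12:16 UTC + 4h45m = 17:01 Zelora Standard Time.

17:01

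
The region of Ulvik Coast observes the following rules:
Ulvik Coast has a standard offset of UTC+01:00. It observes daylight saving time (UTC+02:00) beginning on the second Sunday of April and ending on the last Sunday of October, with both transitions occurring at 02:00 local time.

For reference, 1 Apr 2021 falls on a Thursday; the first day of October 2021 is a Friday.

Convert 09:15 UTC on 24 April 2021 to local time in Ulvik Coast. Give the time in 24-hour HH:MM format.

11:15

1 April 2021 is a Thursday, so the first Sunday is April 4 and the second is April 11.
1 October 2021 is a Friday, so Sundays fall on 3, 10, 17, 24, 31; the last is October 31.
At the standard offset (UTC+01:00), 09:15 UTC + 1h = 10:15 Ulvik Coast standard time.
Daylight saving runs 11 April – 31 October; the standard-time date in Ulvik Coast, 24 April 2021, is inside that window, so Ulvik Coast is at UTC+02:00.
09:15 UTC + 2h = 11:15 local.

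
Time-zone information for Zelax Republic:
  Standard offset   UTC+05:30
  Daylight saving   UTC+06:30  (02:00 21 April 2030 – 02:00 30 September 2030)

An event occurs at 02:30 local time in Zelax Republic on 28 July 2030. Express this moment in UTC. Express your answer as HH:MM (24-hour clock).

20:00

28 July 2030 lies within the daylight-saving period (21 April – 30 September), so Zelax Republic is on daylight time, UTC+06:30.
02:30 local − 6h30m = 20:00 UTC (rolling into the previous day, 27 July 2030).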